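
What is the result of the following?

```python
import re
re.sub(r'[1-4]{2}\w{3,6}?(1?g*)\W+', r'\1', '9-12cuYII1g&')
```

'9-1g'

The pattern matches exactly 2 of a character in [1-4], then 3 to 6 of a word character (lazy); then optionally a literal '1', then zero or more of the literal 'g' (captured); then one or more of a non-word character.
Matches: at [2:12] → '12cuYII1g&'.
The replacement refers to a captured group, so each match is rewritten using its own captured text.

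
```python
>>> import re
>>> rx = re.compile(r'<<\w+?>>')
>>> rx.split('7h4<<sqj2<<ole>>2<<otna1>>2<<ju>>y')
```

['7h4<<sqj2', '2', '2', 'y']

`split` removes every match and returns the 4 fragments in between.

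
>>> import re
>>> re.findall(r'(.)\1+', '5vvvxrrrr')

['v', 'r']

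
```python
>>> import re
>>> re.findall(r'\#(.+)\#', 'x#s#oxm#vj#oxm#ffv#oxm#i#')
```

['s#oxm#vj#oxm#ffv#oxm#i']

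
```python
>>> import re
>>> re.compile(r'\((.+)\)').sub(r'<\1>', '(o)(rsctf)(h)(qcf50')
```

Matches: at [0:13] → '(o)(rsctf)(h)'.
`\1` in the replacement pulls in group 1's text for each match.

'<o)(rsctf)(h>(qcf50'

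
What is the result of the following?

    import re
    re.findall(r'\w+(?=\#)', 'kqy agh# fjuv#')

['agh', 'fjuv']

Lookahead/lookbehind check context without consuming it, so the matched span excludes the asserted characters.
Matches: at [4:7] → 'agh'; at [9:13] → 'fjuv'.
With no groups in the pattern, `findall` gives back each whole match — 2 here.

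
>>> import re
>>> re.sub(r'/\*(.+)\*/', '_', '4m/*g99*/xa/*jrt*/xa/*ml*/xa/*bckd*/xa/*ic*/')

Matches: at [2:44] → '/*g99*/xa/*jrt*/xa/*ml*/xa/*bckd*/xa/*ic*/'.
Every occurrence is swapped for '_'.

'4m_'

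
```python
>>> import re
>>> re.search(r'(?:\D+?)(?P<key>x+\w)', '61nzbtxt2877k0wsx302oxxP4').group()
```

'nzbtxt'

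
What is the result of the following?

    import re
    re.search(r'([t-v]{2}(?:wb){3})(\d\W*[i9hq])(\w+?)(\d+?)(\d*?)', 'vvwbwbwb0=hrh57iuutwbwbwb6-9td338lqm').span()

(0, 14)

Because the quantifier is non-greedy, it stops expanding at the earliest point where the rest of the pattern can succeed.
The match spans [0:14] → 'vvwbwbwb0=hrh5'.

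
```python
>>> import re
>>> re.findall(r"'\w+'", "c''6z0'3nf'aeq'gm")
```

Walking the string: at [2:7] → "'6z0'"; at [10:15] → "'aeq'".
No capturing groups, so `findall` returns the 2 full match strings.

["'6z0'", "'aeq'"]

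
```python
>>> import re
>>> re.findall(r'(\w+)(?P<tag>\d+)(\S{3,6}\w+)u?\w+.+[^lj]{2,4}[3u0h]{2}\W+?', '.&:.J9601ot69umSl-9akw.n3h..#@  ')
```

[('J9601ot6', '9', 'umSl-9a')]

This matches one or more of a word character (captured); then one or more of a digit (captured as 'tag'); then 3 to 6 of a non-whitespace character, then one or more of a word character (captured); then optionally the literal 'u', then one or more of a word character, then one or more of any character; then 2 to 4 of any character except [lj], then exactly 2 of one of [3u0h], then one or more of a non-word character (lazy).
Matches: at [4:27] match 'J9601ot69umSl-9akw.n3h.', groups = ('J9601ot6', '9', 'umSl-9a').
3 groups means the one result is a tuple of 3 captured strings — 1 here.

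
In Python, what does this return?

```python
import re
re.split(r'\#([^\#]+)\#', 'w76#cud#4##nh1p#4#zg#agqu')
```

['w76', 'cud', '4#', 'nh1p', '4', 'zg', 'agqu']

The group in the pattern means `split` returns the separators' captures alongside the pieces.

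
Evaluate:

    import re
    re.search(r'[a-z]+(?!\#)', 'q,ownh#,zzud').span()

The negative lookahead/lookbehind blocks any match where the forbidden context is present.
`search` walks the string left to right and returns the first match it finds.
The match spans [0:1] → 'q'.

(0, 1)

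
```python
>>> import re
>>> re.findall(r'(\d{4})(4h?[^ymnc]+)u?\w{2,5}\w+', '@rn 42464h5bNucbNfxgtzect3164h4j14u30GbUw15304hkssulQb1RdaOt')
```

[('4246', '4h5bNu')]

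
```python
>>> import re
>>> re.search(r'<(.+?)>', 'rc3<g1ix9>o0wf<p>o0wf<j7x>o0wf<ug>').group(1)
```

'g1ix9'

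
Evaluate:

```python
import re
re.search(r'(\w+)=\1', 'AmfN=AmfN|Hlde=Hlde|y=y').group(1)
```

'AmfN'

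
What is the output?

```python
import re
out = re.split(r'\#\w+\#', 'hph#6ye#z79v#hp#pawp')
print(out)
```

['hph', 'z79v', 'pawp']

Matches to split on: at [3:8] → '#6ye#'; at [12:16] → '#hp#'.
Each match becomes a cut point; 3 segments remain.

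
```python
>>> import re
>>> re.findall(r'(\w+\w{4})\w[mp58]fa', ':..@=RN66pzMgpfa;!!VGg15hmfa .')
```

['RN66pzM', 'VGg15']

Because there's exactly one group, `findall` drops the full match and keeps group 1 from each hit.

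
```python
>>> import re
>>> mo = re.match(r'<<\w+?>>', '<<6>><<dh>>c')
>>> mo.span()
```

(0, 5)

`re.match` won't scan ahead — the pattern has to work from the very first character.
The match spans [0:5] → '<<6>>'.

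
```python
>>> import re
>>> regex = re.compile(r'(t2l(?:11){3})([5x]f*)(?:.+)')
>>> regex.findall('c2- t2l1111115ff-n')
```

The pattern matches the literal 't2l', then the literal '11' repeated 3 times (captured); then one of [5x], then zero or more of a literal 'f' (captured); then one or more of any character (non-capturing group).
Walking the string: at [4:18] match 't2l1111115ff-n', groups = ('t2l111111', '5ff').
`findall` packs the 2 group values into a tuple for every match.

[('t2l111111', '5ff')]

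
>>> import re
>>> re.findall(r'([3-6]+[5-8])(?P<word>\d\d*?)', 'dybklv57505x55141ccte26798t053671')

This matches one or more of a character in [3-6], then a character in [5-8] (captured); then a digit, then zero or more of a digit (lazy) (captured as 'word').
The `?` after the quantifier makes it lazy — it takes as little as possible before letting the rest of the pattern try.
Walking the string: at [6:9] match '575', groups = ('57', '5'); at [12:15] match '551', groups = ('55', '1'); at [22:25] match '679', groups = ('67', '9'); at [28:33] match '53671', groups = ('5367', '1').
2 groups means each result is a tuple of 2 captured strings — 4 here.

[('57', '5'), ('55', '1'), ('67', '9'), ('5367', '1')]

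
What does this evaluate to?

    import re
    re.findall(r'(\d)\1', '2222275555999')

['2', '2', '5', '5', '9']

A backreference is literal: `\1` must see the identical characters the first group matched.
Matches: at [0:2] match '22', group 1 = '2'; at [2:4] match '22', group 1 = '2'; at [6:8] match '55', group 1 = '5'; at [8:10] match '55', group 1 = '5'; at [10:12] match '99', group 1 = '9'.
One capturing group, so `findall` returns just the captured substring from each match — 5 in all.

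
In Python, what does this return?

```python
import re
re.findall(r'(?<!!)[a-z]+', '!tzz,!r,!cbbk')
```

A negative assertion filters positions out without eating any characters.
Scanning left to right: at [2:4] → 'zz'; at [10:13] → 'bbk'.
Since nothing is captured, `findall` lists the 2 matched substrings directly.

['zz', 'bbk']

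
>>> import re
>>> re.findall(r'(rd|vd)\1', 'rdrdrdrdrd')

['rd', 'rd']

`\1` has to match the exact text group 1 already captured.
With a single group, `findall` returns only what that group captured — 2 items.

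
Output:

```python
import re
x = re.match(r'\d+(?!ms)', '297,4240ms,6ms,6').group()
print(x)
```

297

Because the assertion is negative and zero-width, positions next to the forbidden text are skipped.
With `match`, the pattern is implicitly anchored at the beginning.
The match spans [0:3] → '297'.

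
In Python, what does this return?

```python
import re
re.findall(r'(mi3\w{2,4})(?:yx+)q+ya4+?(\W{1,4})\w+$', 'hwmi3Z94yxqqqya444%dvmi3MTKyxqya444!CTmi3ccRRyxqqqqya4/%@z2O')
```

The pattern matches the literal 'mi3', then 2 to 4 of a word character (captured); then the literal 'y', then one or more of the literal 'x' (non-capturing group); then one or more of the literal 'q', then the literal 'ya', then one or more of a literal '4' (lazy); then 1 to 4 of a non-word character (captured); then one or more of a word character; then anchored at the end.
Scanning left to right: at [38:60] match 'mi3ccRRyxqqqqya4/%@z2O', groups = ('mi3ccRR', '/%@').
With 2 capturing groups, `findall` returns a 2-tuple per match.

[('mi3ccRR', '/%@')]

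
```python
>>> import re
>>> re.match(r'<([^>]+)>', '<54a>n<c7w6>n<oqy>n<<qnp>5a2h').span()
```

(0, 5)

`match` is anchored at position 0; if the pattern doesn't fit there, it returns None.
The match spans [0:5] → '<54a>'.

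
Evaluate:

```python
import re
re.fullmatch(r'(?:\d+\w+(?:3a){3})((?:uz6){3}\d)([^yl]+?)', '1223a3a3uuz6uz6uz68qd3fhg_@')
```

None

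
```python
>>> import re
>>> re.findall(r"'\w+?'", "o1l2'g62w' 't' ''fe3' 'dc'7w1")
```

Scanning left to right: at [4:10] → "'g62w'"; at [11:14] → "'t'"; at [16:21] → "'fe3'"; at [22:26] → "'dc'".
`findall` yields the raw match text (4 of them) because the pattern has no groups.

["'g62w'", "'t'", "'fe3'", "'dc'"]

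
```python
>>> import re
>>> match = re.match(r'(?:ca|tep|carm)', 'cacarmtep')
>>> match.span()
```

`match` is anchored at position 0; if the pattern doesn't fit there, it returns None.
The match spans [0:2] → 'ca'.

(0, 2)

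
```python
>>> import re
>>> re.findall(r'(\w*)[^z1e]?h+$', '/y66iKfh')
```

This matches zero or more of a word character (captured); then optionally any character except [z1e], then one or more of a literal 'h'; then anchored at the end.
Walking the string: at [1:8] match 'y66iKfh', group 1 = 'y66iKf'.
With a single group, `findall` returns only what that group captured — 1 item.

['y66iKf']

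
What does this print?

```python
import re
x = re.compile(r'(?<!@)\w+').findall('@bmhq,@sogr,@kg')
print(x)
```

Because the assertion is negative and zero-width, positions next to the forbidden text are skipped.
With no groups in the pattern, `findall` gives back each whole match — 3 here.

['mhq', 'ogr', 'g']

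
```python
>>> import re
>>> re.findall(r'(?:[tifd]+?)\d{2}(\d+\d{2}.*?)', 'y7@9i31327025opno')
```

['327025']

The pattern matches one or more of one of [tifd] (lazy) (non-capturing group); then exactly 2 of a digit; then one or more of a digit, then exactly 2 of a digit, then zero or more of any character (lazy) (captured).
With the lazy modifier that quantifier settles for the fewest repetitions that let the rest of the pattern succeed (the atoms after it are unaffected and can still be greedy).
Matches: at [4:13] match 'i31327025', group 1 = '327025'.
With a single group, `findall` returns only what that group captured — 1 item.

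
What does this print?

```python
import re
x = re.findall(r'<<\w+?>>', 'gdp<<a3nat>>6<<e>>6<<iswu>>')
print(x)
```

Matches: at [3:12] → '<<a3nat>>'; at [13:18] → '<<e>>'; at [19:27] → '<<iswu>>'.
`findall` yields the raw match text (3 of them) because the pattern has no groups.

['<<a3nat>>', '<<e>>', '<<iswu>>']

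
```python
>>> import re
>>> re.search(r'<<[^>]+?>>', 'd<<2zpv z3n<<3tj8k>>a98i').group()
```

The match spans [1:20] → '<<2zpv z3n<<3tj8k>>'.

'<<2zpv z3n<<3tj8k>>'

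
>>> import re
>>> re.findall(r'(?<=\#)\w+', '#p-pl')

['p']

The positive lookaround only admits positions where the adjacent text matches; those characters stay outside the span.
Walking the string: at [1:2] → 'p'.
Since nothing is captured, `findall` lists the 1 matched substring directly.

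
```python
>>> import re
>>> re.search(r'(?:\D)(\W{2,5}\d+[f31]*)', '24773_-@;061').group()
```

'_-@;061'

The match spans [5:12] → '_-@;061'.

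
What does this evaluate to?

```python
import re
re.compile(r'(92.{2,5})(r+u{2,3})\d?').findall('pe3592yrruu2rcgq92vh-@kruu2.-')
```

[('92yr', 'ruu'), ('92vh-@k', 'ruu')]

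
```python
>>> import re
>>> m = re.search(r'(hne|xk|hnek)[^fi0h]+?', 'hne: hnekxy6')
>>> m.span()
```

(0, 4)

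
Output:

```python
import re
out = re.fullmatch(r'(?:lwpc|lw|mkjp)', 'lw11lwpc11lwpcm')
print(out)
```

For `fullmatch`, every character of the input must be accounted for by the pattern.
Here the pattern can't cover the whole string, so the call returns None.

None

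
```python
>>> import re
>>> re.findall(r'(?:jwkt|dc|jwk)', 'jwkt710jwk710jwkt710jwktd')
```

The regex engine tests alternatives in the order written; an earlier branch that matches wins even if a later one would match more.
Scanning left to right: at [0:4] → 'jwkt'; at [7:10] → 'jwk'; at [13:17] → 'jwkt'; at [20:24] → 'jwkt'.
With no groups in the pattern, `findall` gives back each whole match — 4 here.

['jwkt', 'jwk', 'jwkt', 'jwkt']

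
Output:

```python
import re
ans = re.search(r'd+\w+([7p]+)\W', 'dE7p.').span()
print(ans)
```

(0, 5)

The match spans [0:5] → 'dE7p.'.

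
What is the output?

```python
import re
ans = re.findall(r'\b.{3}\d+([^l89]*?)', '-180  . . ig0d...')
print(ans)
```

Pattern: a word boundary (`\b`, zero-width); then exactly 3 of any character, then one or more of a digit; then zero or more of any character except [l89] (lazy) (captured).
Because there's exactly one group, `findall` drops the full match and keeps group 1 from each hit.
Nothing in the string satisfies the pattern, so the list is empty.

[]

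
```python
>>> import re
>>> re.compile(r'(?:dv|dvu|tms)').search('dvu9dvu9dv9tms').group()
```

Alternation tries branches left to right and keeps the first one that lets the overall match succeed at that position.
`re.search` scans for the first position where the pattern succeeds.
The match spans [0:2] → 'dv'.

'dv'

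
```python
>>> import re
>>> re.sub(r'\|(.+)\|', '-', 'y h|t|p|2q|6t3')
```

Matches: at [3:11] → '|t|p|2q|'.
`sub` substitutes '-' at each match site.

'y h-6t3'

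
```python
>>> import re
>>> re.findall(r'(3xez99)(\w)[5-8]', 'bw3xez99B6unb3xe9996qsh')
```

This matches the literal '3xe', then the literal 'z99' (captured); then a word character (captured); then a character in [5-8].
Matches: at [2:10] match '3xez99B6', groups = ('3xez99', 'B').
Multiple groups make `findall` return tuples — one 2-tuple for the one match.

[('3xez99', 'B')]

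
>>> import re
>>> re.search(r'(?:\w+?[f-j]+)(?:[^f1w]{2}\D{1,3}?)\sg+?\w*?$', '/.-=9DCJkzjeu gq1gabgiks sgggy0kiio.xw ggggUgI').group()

'sgggy0kiio.xw ggggUgI'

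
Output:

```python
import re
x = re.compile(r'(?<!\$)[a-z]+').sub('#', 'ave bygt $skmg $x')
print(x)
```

`(?!…)`/`(?<!…)` only lets a position through if the neighbouring text does NOT match; no characters are consumed.
Every occurrence is swapped for '#'.

# # $s# $x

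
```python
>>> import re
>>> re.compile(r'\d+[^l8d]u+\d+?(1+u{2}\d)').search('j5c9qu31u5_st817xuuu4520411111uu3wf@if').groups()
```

('11111uu3',)

The match spans [13:33] → '817xuuu4520411111uu3'.
Captured: group 1 = '11111uu3'.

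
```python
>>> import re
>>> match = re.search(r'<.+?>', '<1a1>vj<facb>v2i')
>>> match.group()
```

'<1a1>'

A `+?`/`*?`/`{m,n}?` starts at its minimum and grows only as far as needed for what follows to match.
The match spans [0:5] → '<1a1>'.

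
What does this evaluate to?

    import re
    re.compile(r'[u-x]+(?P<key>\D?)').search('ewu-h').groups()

The pattern matches one or more of a character in [u-x]; then optionally a non-digit (captured as 'key').
`re.search` scans for the first position where the pattern succeeds.
The match spans [1:4] → 'wu-'.
Captured: group 1 = '-'.

('-',)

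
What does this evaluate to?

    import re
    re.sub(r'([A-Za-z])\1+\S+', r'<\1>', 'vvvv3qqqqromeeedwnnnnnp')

The backreference `\1` re-matches whatever the first group consumed, character for character.
Matches: at [0:23] → 'vvvv3qqqqromeeedwnnnnnp'.
Each match is replaced using the text its own group 1 captured.

'<v>'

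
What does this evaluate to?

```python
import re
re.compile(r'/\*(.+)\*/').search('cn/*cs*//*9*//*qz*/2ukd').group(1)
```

'cs*//*9*//*qz'

The match spans [2:19] → '/*cs*//*9*//*qz*/'.
Captured: group 1 = 'cs*//*9*//*qz'.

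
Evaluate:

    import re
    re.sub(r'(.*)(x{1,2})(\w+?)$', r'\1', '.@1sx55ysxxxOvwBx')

`\1` in the replacement pulls in group 1's text for each match.

'.@1sx55ysxx'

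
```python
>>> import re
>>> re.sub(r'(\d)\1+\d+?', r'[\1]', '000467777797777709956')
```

'[0]6[7][7][9]6'

The backreference `\1` re-matches whatever the first group consumed, character for character.
Matches: at [0:4] → '0004'; at [5:11] → '777779'; at [11:17] → '777770'; at [17:20] → '995'.
The replacement refers to a captured group, so each match is rewritten using its own captured text.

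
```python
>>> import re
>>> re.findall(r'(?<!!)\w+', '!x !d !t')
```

[]

The negative lookaround is zero-width — it rules out positions where the adjacent text would match, without consuming anything.
Since nothing is captured, `findall` lists the 0 matched substrings directly.
Nothing in the string satisfies the pattern, so the list is empty.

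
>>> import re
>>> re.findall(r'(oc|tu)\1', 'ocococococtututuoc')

The backreference `\1` re-matches whatever the first group consumed, character for character.
One capturing group, so `findall` returns just the captured substring from each match — 3 in all.

['oc', 'oc', 'tu']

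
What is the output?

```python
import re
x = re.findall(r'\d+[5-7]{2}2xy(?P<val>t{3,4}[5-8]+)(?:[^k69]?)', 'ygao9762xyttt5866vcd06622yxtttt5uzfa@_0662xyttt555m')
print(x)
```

['ttt5866', 'ttt555']

`findall` collects group 1 from each match (2 total).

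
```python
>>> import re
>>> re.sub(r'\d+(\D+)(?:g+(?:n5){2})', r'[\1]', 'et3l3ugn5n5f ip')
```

This matches one or more of a digit; then one or more of a non-digit (captured); then one or more of a literal 'g', then the literal 'n5' repeated 2 times (non-capturing group).
Matches: at [4:11] → '3ugn5n5'.
Each match is replaced using the text its own group 1 captured.

'et3l[u]f ip'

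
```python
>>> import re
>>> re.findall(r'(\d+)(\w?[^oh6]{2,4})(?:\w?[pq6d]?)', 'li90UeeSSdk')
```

[('90', 'UeeSS')]

This matches one or more of a digit (captured); then optionally a word character, then 2 to 4 of any character except [oh6] (captured); then optionally a word character, then optionally one of [pq6d] (non-capturing group).
Scanning left to right: at [2:10] match '90UeeSSd', groups = ('90', 'UeeSS').
`findall` packs the 2 group values into a tuple for every match.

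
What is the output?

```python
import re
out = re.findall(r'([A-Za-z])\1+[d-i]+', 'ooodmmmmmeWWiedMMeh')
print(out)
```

['o', 'm', 'W', 'M']

`\1` has to match the exact text group 1 already captured.
With a single group, `findall` returns only what that group captured — 4 items.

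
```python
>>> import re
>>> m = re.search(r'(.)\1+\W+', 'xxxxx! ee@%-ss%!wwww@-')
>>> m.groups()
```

('x',)

`\1` has to match the exact text group 1 already captured.
`re.search` tries every starting position until one works.
The match spans [0:7] → 'xxxxx! '.
Captured: group 1 = 'x'.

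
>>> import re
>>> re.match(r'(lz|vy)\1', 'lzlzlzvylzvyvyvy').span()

(0, 4)

`re.match` won't scan ahead — the pattern has to work from the very first character.
The match spans [0:4] → 'lzlz'.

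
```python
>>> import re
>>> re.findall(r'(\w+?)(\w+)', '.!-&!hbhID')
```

2 groups means the one result is a tuple of 2 captured strings — 1 here.

[('h', 'bhID')]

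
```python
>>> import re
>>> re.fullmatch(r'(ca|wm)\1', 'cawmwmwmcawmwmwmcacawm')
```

The backreference `\1` re-matches whatever the first group consumed, character for character.
`re.fullmatch` requires the pattern to consume the entire string.
Here the string isn't matched end-to-end, so the call returns None.

None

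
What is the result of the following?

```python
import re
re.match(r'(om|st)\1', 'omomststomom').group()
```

After group 1 captures some text, `\1` only succeeds where that same text appears again.
With `match`, the pattern is implicitly anchored at the beginning.
The match spans [0:4] → 'omom'.
Captured: group 1 = 'om'.

'omom'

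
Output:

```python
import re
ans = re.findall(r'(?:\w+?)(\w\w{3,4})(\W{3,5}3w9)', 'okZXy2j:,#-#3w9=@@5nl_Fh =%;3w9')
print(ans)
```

This matches one or more of a word character (lazy) (non-capturing group); then a word character, then 3 to 4 of a word character (captured); then 3 to 5 of a non-word character, then the literal '3w9' (captured).
The `?` after the quantifier makes it lazy — it takes as little as possible before letting the rest of the pattern try.
Walking the string: at [0:15] match 'okZXy2j:,#-#3w9', groups = ('ZXy2j', ':,#-#3w9'); at [18:31] match '5nl_Fh =%;3w9', groups = ('nl_Fh', ' =%;3w9').
Multiple groups make `findall` return tuples — one 2-tuple for each match.

[('ZXy2j', ':,#-#3w9'), ('nl_Fh', ' =%;3w9')]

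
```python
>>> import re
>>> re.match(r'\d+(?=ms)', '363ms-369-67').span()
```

(0, 3)

Because the assertion is zero-width, the text it checks is not consumed and won't appear in the result.
`re.match` won't scan ahead — the pattern has to work from the very first character.
The match spans [0:3] → '363'.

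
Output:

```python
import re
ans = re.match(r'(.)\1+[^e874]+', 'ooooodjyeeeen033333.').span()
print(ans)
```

`\1` is not a pattern — it's the concrete string captured by group 1, re-applied verbatim.
`re.match` won't scan ahead — the pattern has to work from the very first character.
The match spans [0:8] → 'ooooodjy'.
Captured: group 1 = 'o'.

(0, 8)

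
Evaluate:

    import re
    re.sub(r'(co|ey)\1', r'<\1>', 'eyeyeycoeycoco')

`\1` has to match the exact text group 1 already captured.
Each match is replaced using the text its own group 1 captured.

'<ey>eycoey<co>'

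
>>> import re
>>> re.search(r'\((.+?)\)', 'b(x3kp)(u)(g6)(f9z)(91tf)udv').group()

A non-greedy quantifier consumes as few characters as it can — just enough that the remainder of the pattern still matches from where it stops; whatever follows it matches normally.
`re.search` scans for the first position where the pattern succeeds.
The match spans [1:7] → '(x3kp)'.
Captured: group 1 = 'x3kp'.

'(x3kp)'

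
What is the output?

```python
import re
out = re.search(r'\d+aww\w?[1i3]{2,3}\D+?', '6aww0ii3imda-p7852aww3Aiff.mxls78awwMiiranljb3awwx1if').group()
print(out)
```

6aww0ii3i

The pattern matches one or more of a digit, then the literal 'aww'; then optionally a word character, then 2 to 3 of one of [1i3], then one or more of a non-digit (lazy).
Because the quantifier is non-greedy, it stops expanding at the earliest point where the rest of the pattern can succeed.
`search` walks the string left to right and returns the first match it finds.
The match spans [0:9] → '6aww0ii3i'.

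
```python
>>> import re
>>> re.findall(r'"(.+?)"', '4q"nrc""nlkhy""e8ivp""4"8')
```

['nrc', 'nlkhy', 'e8ivp', '4']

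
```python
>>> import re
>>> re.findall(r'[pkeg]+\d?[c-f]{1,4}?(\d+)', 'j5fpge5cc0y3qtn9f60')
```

['0']

Pattern: one or more of one of [pkeg]; then optionally a digit, then 1 to 4 of a character in [c-f] (lazy); then one or more of a digit (captured).
Scanning left to right: at [3:10] match 'pge5cc0', group 1 = '0'.
One capturing group, so `findall` returns just the captured substring from the one match — 1 in all.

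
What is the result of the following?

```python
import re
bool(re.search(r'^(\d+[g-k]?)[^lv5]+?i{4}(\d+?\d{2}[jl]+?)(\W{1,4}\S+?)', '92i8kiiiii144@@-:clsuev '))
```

False

This matches anchored at the start of the string; then one or more of a digit, then optionally a character in [g-k] (captured); then one or more of any character except [lv5] (lazy), then exactly 4 of a literal 'i'; then one or more of a digit (lazy), then exactly 2 of a digit, then one or more of one of [jl] (lazy) (captured); then 1 to 4 of a non-word character, then one or more of a non-whitespace character (lazy) (captured).
Unlike `match`, `search` isn't anchored — it looks for the pattern anywhere in the string.
Here the pattern never matches, so the call returns None, and `bool(None)` is False.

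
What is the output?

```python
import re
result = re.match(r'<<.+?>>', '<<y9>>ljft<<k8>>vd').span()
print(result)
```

With `match`, the pattern is implicitly anchored at the beginning.
The match spans [0:6] → '<<y9>>'.

(0, 6)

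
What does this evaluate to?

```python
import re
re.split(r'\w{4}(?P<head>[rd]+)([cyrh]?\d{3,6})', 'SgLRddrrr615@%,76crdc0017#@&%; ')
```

['', 'ddrrr', '615', '@%,', 'd', 'c0017', '#@&%; ']

Because the pattern has a capturing group, `split` also inserts each captured text between the pieces.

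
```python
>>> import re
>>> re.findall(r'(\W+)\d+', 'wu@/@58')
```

Pattern: one or more of a non-word character (captured); then one or more of a digit.
Walking the string: at [2:7] match '@/@58', group 1 = '@/@'.
`findall` collects group 1 from the one match (1 total).

['@/@']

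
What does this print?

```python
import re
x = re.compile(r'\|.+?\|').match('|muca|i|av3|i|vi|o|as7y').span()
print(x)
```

(0, 6)

Lazy quantifiers expand one character at a time until the remainder of the pattern can match.
`re.match` only tries the pattern at the start of the string.
The match spans [0:6] → '|muca|'.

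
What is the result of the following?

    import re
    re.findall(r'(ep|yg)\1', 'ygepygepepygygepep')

['ep', 'yg', 'ep']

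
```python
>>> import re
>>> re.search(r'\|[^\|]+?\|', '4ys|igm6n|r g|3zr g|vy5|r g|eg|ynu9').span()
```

(3, 10)

The match spans [3:10] → '|igm6n|'.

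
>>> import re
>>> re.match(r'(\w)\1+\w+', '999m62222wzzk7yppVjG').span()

With `match`, the pattern is implicitly anchored at the beginning.
The match spans [0:20] → '999m62222wzzk7yppVjG'.

(0, 20)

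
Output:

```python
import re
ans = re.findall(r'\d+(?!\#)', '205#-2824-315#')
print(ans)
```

['20', '2824', '31']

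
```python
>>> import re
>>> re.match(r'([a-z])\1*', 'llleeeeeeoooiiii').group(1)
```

A backreference is literal: `\1` must see the identical characters the first group matched.
`match` is anchored at position 0; if the pattern doesn't fit there, it returns None.
The match spans [0:3] → 'lll'.
Captured: group 1 = 'l'.

'l'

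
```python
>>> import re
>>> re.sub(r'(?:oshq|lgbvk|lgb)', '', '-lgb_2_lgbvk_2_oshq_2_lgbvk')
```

'-_2__2__2_'

Alternation isn't longest-match — the leftmost alternative that fits at this position is chosen.
`sub` substitutes '' at each match site.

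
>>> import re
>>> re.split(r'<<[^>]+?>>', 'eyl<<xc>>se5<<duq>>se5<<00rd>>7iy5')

The string is cut at each match, leaving 4 pieces.

['eyl', 'se5', 'se5', '7iy5']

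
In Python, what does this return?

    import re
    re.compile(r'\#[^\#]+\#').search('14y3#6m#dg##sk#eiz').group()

`search` walks the string left to right and returns the first match it finds.
The match spans [4:8] → '#6m#'.

'#6m#'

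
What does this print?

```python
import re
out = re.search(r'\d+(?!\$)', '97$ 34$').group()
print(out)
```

9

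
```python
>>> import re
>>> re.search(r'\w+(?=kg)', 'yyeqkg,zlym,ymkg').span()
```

Because the assertion is zero-width, the text it checks is not consumed and won't appear in the result.
The match spans [0:4] → 'yyeq'.

(0, 4)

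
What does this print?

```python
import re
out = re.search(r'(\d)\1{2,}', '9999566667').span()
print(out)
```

(0, 4)

The backreference `\1` re-matches whatever the first group consumed, character for character.
`search` walks the string left to right and returns the first match it finds.
The match spans [0:4] → '9999'.
Captured: group 1 = '9'.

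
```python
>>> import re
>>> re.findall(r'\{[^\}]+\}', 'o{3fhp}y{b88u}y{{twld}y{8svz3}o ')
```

['{3fhp}', '{b88u}', '{{twld}', '{8svz3}']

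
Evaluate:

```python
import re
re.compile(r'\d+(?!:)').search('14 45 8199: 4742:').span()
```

(0, 2)

`(?!…)`/`(?<!…)` only lets a position through if the neighbouring text does NOT match; no characters are consumed.
Unlike `match`, `search` isn't anchored — it looks for the pattern anywhere in the string.
The match spans [0:2] → '14'.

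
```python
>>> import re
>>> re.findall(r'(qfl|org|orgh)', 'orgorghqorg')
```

Alternation isn't longest-match — the leftmost alternative that fits at this position is chosen.
Walking the string: at [0:3] match 'org', group 1 = 'org'; at [3:6] match 'org', group 1 = 'org'; at [8:11] match 'org', group 1 = 'org'.
One capturing group, so `findall` returns just the captured substring from each match — 3 in all.

['org', 'org', 'org']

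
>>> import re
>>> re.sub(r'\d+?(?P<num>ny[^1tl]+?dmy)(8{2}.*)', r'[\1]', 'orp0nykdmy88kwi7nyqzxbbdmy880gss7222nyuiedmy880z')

'orp[nykdmy]'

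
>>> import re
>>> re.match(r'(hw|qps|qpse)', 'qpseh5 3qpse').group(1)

The match spans [0:3] → 'qps'.
Captured: group 1 = 'qps'.

'qps'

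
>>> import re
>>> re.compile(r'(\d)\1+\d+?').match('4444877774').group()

'44448'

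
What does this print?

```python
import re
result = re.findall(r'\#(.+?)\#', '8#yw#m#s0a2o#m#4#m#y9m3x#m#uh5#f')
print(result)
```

Scanning left to right: at [1:5] match '#yw#', group 1 = 'yw'; at [6:13] match '#s0a2o#', group 1 = 's0a2o'; at [14:17] match '#4#', group 1 = '4'; at [18:25] match '#y9m3x#', group 1 = 'y9m3x'; at [26:31] match '#uh5#', group 1 = 'uh5'.
Because there's exactly one group, `findall` drops the full match and keeps group 1 from each hit.

['yw', 's0a2o', '4', 'y9m3x', 'uh5']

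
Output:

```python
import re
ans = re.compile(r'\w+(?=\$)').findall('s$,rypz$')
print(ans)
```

The lookaround is zero-width — it requires the adjacent text to match without consuming it, so the asserted text isn't part of the match.
Matches: at [0:1] → 's'; at [3:7] → 'rypz'.
No capturing groups, so `findall` returns the 2 full match strings.

['s', 'rypz']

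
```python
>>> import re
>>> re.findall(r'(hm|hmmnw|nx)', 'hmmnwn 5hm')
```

The regex engine tests alternatives in the order written; an earlier branch that matches wins even if a later one would match more.
Matches: at [0:2] match 'hm', group 1 = 'hm'; at [8:10] match 'hm', group 1 = 'hm'.
`findall` collects group 1 from each match (2 total).

['hm', 'hm']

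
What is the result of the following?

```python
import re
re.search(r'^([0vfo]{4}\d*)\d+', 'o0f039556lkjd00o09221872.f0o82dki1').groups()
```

('o0f03955',)

The match spans [0:9] → 'o0f039556'.
Captured: group 1 = 'o0f03955'.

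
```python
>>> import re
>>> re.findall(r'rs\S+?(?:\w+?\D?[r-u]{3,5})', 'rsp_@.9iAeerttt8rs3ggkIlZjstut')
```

With no groups in the pattern, `findall` gives back each whole match — 2 here.

['rsp_@.9iAeerttt', 'rs3ggkIlZjstut']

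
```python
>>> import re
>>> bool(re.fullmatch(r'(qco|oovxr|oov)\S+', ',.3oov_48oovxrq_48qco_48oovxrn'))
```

`re.fullmatch` requires the pattern to consume the entire string.
Here the string isn't matched end-to-end, so the call returns None, and `bool(None)` is False.

False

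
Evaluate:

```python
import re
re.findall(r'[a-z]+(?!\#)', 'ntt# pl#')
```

['nt', 'p']

A negative assertion filters positions out without eating any characters.
Scanning left to right: at [0:2] → 'nt'; at [5:6] → 'p'.
Since nothing is captured, `findall` lists the 2 matched substrings directly.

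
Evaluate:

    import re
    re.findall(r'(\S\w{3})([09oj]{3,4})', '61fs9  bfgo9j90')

The pattern matches a non-whitespace character, then exactly 3 of a word character (captured); then 3 to 4 of one of [09oj] (captured).
Walking the string: at [7:15] match 'bfgo9j90', groups = ('bfgo', '9j90').
With 2 capturing groups, `findall` returns a 2-tuple per match.

[('bfgo', '9j90')]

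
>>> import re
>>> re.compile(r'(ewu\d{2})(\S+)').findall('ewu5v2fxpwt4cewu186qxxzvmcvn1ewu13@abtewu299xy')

The pattern matches the literal 'ewu', then exactly 2 of a digit (captured); then one or more of a non-whitespace character (captured).
Walking the string: at [13:46] match 'ewu186qxxzvmcvn1ewu13@abtewu299xy', groups = ('ewu18', '6qxxzvmcvn1ewu13@abtewu299xy').
Multiple groups make `findall` return tuples — one 2-tuple for the one match.

[('ewu18', '6qxxzvmcvn1ewu13@abtewu299xy')]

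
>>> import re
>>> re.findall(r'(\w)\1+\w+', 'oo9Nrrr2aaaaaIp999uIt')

`\1` has to match the exact text group 1 already captured.
Matches: at [0:21] match 'oo9Nrrr2aaaaaIp999uIt', group 1 = 'o'.
Because there's exactly one group, `findall` drops the full match and keeps group 1 from the one hit.

['o']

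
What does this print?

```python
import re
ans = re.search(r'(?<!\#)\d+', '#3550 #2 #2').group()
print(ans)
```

Because the assertion is negative and zero-width, positions next to the forbidden text are skipped.
The match spans [2:5] → '550'.

550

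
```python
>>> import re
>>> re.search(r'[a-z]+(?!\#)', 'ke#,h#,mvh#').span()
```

(0, 1)

A negative assertion filters positions out without eating any characters.
Unlike `match`, `search` isn't anchored — it looks for the pattern anywhere in the string.
The match spans [0:1] → 'k'.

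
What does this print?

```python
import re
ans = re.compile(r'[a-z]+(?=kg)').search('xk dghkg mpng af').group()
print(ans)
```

The lookaround is zero-width — it requires the adjacent text to match without consuming it, so the asserted text isn't part of the match.
`re.search` tries every starting position until one works.
The match spans [3:6] → 'dgh'.

dgh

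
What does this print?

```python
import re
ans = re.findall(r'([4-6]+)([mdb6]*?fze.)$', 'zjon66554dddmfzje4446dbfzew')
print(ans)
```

With 2 capturing groups, `findall` returns a 2-tuple per match.

[('4446', 'dbfzew')]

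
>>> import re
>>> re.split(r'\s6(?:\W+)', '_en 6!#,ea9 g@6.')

The pattern matches whitespace, then a literal '6'; then one or more of a non-word character (non-capturing group).
Matches to split on: at [3:8] → ' 6!#,'.
Each match becomes a cut point; 2 segments remain.

['_en', 'ea9 g@6.']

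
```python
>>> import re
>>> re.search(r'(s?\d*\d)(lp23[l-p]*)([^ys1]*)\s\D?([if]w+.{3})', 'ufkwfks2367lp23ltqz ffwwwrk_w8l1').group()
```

's2367lp23ltqz ffwwwrk_'

The pattern matches optionally the literal 's', then zero or more of a digit, then a digit (captured); then the literal 'lp2', then a literal '3', then zero or more of a character in [l-p] (captured); then zero or more of any character except [ys1] (captured); then whitespace, then optionally a non-digit; then one of [if], then one or more of the literal 'w', then exactly 3 of any character (captured).
The match spans [6:28] → 's2367lp23ltqz ffwwwrk_'.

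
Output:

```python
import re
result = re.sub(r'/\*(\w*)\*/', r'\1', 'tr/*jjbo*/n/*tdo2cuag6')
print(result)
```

Matches: at [2:10] → '/*jjbo*/'.
`\1` in the replacement pulls in group 1's text for each match.

trjjbon/*tdo2cuag6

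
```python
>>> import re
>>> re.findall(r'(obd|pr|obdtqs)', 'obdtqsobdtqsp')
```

`|` is ordered: at each position the engine commits to the first alternative that works.
Scanning left to right: at [0:3] match 'obd', group 1 = 'obd'; at [6:9] match 'obd', group 1 = 'obd'.
Because there's exactly one group, `findall` drops the full match and keeps group 1 from each hit.

['obd', 'obd']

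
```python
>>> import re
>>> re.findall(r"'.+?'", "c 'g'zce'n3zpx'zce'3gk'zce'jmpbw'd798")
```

["'g'", "'n3zpx'", "'3gk'", "'jmpbw'"]

Lazy quantifiers expand one character at a time until the remainder of the pattern can match.
Walking the string: at [2:5] → "'g'"; at [8:15] → "'n3zpx'"; at [18:23] → "'3gk'"; at [26:33] → "'jmpbw'".
`findall` yields the raw match text (4 of them) because the pattern has no groups.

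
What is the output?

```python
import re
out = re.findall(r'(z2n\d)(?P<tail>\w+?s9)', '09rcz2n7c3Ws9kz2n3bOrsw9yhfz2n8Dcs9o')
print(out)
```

The pattern matches the literal 'z2n', then a digit (captured); then one or more of a word character (lazy), then the literal 's9' (captured as 'tail').
Scanning left to right: at [4:13] match 'z2n7c3Ws9', groups = ('z2n7', 'c3Ws9'); at [14:35] match 'z2n3bOrsw9yhfz2n8Dcs9', groups = ('z2n3', 'bOrsw9yhfz2n8Dcs9').
`findall` packs the 2 group values into a tuple for every match.

[('z2n7', 'c3Ws9'), ('z2n3', 'bOrsw9yhfz2n8Dcs9')]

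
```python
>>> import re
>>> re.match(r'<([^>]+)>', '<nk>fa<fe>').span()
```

(0, 4)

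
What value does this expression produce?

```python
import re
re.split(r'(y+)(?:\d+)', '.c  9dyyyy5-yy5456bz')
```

The pattern matches one or more of a literal 'y' (captured); then one or more of a digit (non-capturing group).
Matches to split on: at [6:11] → 'yyyy5'; at [12:18] → 'yy5456'.
Because the pattern has a capturing group, `split` also inserts each captured text between the pieces.

['.c  9d', 'yyyy', '-', 'yy', 'bz']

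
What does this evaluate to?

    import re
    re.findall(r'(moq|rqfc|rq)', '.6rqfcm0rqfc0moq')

['rqfc', 'rqfc', 'moq']

The regex engine tests alternatives in the order written; an earlier branch that matches wins even if a later one would match more.
Walking the string: at [2:6] match 'rqfc', group 1 = 'rqfc'; at [8:12] match 'rqfc', group 1 = 'rqfc'; at [13:16] match 'moq', group 1 = 'moq'.
With a single group, `findall` returns only what that group captured — 3 items.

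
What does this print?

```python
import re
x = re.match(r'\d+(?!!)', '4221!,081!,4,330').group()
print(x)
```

422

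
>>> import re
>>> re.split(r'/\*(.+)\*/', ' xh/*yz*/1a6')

[' xh', 'yz', '1a6']

`re.split` interleaves the captured-group text with the surrounding fragments.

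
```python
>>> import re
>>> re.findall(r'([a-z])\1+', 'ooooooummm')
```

['o', 'm']

A backreference is literal: `\1` must see the identical characters the first group matched.
One capturing group, so `findall` returns just the captured substring from each match — 2 in all.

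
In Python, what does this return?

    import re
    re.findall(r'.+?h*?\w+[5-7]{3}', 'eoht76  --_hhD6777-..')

['eoht76  --_hhD6777']

Pattern: one or more of any character (lazy); then zero or more of a literal 'h' (lazy), then one or more of a word character, then exactly 3 of a character in [5-7].
Walking the string: at [0:18] → 'eoht76  --_hhD6777'.
Since nothing is captured, `findall` lists the 1 matched substring directly.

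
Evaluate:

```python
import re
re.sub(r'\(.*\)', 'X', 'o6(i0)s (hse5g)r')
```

`sub` substitutes 'X' at each match site.

'o6Xr'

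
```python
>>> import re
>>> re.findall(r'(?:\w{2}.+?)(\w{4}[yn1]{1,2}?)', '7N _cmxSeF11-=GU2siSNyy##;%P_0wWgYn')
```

['xSeF1', 'siSNy', 'wWgYn']

With the lazy modifier that quantifier settles for the fewest repetitions that let the rest of the pattern succeed (the atoms after it are unaffected and can still be greedy).
`findall` collects group 1 from each match (3 total).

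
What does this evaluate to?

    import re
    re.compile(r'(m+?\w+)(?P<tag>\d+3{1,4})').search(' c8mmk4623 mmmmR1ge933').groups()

The match spans [3:10] → 'mmk4623'.
Captured: group 1 = 'mmk46', group 2 = '23'.

('mmk46', '23')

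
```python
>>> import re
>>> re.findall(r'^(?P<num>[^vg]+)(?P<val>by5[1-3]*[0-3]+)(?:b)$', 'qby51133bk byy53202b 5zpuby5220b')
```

[('qby51133bk byy53202b 5zpu', 'by5220')]

2 groups means the one result is a tuple of 2 captured strings — 1 here.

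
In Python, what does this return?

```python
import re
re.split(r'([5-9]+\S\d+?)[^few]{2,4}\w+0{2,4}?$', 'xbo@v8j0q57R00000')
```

Pattern: one or more of a character in [5-9], then a non-whitespace character, then one or more of a digit (lazy) (captured); then 2 to 4 of any character except [few], then one or more of a word character; then 2 to 4 of a literal '0' (lazy); then anchored at the end.
Matches to split on: at [5:17] → '8j0q57R00000'.
The group in the pattern means `split` returns the separators' captures alongside the pieces.

['xbo@v', '8j0', '']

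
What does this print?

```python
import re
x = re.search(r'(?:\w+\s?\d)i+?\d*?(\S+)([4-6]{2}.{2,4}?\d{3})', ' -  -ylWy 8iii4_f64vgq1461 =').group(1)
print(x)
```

ii4_f

This matches one or more of a word character, then optionally whitespace, then a digit (non-capturing group); then one or more of the literal 'i' (lazy), then zero or more of a digit (lazy); then one or more of a non-whitespace character (captured); then exactly 2 of a character in [4-6], then 2 to 4 of any character (lazy), then exactly 3 of a digit (captured).
With the lazy modifier that quantifier settles for the fewest repetitions that let the rest of the pattern succeed (the atoms after it are unaffected and can still be greedy).
`re.search` scans for the first position where the pattern succeeds.
The match spans [5:25] → 'ylWy 8iii4_f64vgq146'.
Captured: group 1 = 'ii4_f', group 2 = '64vgq146'.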